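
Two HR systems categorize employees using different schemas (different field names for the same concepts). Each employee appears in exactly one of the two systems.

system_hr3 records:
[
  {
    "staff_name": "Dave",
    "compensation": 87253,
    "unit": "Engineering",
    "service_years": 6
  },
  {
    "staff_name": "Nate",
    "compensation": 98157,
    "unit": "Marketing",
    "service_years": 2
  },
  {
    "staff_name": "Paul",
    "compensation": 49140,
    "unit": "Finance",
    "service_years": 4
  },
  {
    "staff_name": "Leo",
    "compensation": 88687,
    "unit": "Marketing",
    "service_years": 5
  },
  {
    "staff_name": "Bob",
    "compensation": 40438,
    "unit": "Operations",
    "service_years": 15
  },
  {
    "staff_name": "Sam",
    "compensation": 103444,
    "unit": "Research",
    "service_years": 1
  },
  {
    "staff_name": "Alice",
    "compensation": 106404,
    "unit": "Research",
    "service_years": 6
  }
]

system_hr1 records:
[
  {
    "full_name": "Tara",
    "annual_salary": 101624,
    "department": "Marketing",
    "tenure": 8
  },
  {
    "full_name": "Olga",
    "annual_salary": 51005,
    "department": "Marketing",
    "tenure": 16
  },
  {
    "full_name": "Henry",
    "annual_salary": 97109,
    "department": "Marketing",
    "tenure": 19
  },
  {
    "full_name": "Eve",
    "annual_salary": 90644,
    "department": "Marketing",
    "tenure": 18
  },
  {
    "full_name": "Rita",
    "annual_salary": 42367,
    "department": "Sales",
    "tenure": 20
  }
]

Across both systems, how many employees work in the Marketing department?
6

Schema mapping: "unit" (system_hr3) = "department" (system_hr1) = department

Marketing employees in system_hr3: 2
Marketing employees in system_hr1: 4

Total in Marketing: 2 + 4 = 6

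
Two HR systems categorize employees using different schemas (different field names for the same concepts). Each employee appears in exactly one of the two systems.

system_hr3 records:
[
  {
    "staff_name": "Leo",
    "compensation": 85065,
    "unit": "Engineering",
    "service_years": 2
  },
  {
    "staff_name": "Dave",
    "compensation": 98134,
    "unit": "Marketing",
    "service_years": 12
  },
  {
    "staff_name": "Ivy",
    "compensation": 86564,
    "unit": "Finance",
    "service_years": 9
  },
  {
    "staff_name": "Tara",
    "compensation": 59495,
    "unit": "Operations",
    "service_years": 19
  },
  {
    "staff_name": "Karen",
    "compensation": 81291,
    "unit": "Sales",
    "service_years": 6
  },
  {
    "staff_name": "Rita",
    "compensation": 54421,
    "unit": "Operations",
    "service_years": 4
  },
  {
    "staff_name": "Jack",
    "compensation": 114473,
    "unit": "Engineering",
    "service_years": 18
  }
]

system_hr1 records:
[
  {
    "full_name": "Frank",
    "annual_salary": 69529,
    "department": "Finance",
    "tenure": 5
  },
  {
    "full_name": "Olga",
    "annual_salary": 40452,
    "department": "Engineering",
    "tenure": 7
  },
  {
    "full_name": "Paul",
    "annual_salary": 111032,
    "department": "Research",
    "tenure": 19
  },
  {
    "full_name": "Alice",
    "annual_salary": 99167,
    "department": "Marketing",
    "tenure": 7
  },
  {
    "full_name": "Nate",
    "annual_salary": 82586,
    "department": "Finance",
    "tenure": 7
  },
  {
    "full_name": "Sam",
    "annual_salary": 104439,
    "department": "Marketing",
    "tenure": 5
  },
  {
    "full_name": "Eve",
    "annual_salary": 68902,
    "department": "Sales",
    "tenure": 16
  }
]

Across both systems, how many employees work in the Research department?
1

Schema mapping: "unit" (system_hr3) = "department" (system_hr1) = department

Research employees in system_hr3: 0
Research employees in system_hr1: 1

Total in Research: 0 + 1 = 1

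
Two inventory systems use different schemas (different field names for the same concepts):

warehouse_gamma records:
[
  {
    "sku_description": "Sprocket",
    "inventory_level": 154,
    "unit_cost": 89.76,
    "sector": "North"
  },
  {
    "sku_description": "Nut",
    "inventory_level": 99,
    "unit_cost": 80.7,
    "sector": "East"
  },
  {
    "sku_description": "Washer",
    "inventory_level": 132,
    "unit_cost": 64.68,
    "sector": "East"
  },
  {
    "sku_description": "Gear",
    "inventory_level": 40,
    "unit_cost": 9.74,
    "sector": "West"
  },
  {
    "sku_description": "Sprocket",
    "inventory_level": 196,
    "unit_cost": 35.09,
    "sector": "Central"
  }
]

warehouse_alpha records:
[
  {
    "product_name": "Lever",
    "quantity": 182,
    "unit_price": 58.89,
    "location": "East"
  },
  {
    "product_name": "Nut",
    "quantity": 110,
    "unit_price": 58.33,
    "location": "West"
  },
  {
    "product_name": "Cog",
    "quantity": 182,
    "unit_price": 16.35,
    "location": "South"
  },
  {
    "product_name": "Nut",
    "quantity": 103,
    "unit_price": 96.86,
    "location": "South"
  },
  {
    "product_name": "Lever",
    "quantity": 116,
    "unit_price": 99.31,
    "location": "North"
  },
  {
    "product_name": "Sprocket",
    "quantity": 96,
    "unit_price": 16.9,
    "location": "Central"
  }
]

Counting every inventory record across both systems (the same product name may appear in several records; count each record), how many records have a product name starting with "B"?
0

Schema mapping: "sku_description" (warehouse_gamma) = "product_name" (warehouse_alpha) = product name

Records with product name starting with "B" in warehouse_gamma: 0
Records with product name starting with "B" in warehouse_alpha: 0

Total: 0 + 0 = 0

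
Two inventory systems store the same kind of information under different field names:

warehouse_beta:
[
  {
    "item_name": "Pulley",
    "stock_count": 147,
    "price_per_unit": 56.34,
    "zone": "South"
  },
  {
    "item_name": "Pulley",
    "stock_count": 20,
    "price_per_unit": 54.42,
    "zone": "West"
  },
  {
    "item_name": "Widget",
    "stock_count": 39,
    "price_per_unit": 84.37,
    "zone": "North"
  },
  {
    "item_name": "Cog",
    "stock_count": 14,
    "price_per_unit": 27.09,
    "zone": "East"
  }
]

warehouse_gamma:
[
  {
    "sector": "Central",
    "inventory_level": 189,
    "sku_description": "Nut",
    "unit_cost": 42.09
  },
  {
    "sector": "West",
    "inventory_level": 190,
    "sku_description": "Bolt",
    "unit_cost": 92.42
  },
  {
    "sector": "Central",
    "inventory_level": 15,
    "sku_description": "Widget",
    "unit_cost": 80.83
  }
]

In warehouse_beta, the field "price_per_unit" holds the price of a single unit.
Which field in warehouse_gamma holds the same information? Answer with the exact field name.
unit_cost

In warehouse_beta, "price_per_unit" holds the price of a single unit.
The fields in warehouse_gamma are: "sector", "inventory_level", "sku_description", "unit_cost".
"unit_cost" is the match: the name refers to the same concept and its values are decimal currency amounts (e.g. 42.09, 92.42).
The other fields ("sector", "inventory_level", "sku_description") hold different kinds of data.

So "price_per_unit" in warehouse_beta corresponds to "unit_cost" in warehouse_gamma.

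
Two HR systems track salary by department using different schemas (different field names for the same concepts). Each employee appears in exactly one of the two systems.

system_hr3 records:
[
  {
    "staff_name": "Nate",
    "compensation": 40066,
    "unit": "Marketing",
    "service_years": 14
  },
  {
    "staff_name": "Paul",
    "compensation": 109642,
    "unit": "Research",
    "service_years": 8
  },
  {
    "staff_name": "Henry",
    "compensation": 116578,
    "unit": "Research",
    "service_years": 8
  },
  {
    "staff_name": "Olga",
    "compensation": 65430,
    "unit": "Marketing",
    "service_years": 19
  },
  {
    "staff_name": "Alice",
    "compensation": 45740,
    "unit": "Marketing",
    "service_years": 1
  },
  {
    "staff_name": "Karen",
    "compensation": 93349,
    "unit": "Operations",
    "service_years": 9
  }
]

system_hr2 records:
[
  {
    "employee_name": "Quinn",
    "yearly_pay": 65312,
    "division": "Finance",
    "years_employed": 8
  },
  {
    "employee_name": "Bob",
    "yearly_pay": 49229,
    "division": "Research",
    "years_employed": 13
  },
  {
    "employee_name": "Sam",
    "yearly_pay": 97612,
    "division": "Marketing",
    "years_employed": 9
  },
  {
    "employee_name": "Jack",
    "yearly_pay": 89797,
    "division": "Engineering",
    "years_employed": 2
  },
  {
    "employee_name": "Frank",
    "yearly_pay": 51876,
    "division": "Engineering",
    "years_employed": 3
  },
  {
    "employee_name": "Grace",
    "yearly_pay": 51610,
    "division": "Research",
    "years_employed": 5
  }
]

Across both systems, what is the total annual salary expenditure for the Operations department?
93349

Schema mappings:
- "unit" (system_hr3) = "division" (system_hr2) = department
- "compensation" (system_hr3) = "yearly_pay" (system_hr2) = salary

Operations salaries from system_hr3: 93349
Operations salaries from system_hr2: 0

Total: 93349 + 0 = 93349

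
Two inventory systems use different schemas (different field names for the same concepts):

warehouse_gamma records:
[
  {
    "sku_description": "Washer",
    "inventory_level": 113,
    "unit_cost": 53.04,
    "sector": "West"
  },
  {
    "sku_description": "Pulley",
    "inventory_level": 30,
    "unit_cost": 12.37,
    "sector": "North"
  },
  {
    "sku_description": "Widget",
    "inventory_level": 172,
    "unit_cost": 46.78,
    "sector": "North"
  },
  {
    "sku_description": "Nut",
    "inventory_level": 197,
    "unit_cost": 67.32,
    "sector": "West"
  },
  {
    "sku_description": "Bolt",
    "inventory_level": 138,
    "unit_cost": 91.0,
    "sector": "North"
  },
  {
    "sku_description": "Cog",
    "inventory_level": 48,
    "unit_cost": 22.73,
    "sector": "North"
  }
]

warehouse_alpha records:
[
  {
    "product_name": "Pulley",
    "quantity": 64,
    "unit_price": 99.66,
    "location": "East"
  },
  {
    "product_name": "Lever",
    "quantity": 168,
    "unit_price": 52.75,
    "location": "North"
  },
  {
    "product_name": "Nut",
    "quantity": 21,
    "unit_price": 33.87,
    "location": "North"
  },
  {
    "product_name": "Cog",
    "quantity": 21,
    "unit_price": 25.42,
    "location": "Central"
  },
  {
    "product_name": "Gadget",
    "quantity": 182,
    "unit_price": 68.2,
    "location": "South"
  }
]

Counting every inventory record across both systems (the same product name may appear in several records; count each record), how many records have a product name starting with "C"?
2

Schema mapping: "sku_description" (warehouse_gamma) = "product_name" (warehouse_alpha) = product name

Records with product name starting with "C" in warehouse_gamma: 1
Records with product name starting with "C" in warehouse_alpha: 1

Total: 1 + 1 = 2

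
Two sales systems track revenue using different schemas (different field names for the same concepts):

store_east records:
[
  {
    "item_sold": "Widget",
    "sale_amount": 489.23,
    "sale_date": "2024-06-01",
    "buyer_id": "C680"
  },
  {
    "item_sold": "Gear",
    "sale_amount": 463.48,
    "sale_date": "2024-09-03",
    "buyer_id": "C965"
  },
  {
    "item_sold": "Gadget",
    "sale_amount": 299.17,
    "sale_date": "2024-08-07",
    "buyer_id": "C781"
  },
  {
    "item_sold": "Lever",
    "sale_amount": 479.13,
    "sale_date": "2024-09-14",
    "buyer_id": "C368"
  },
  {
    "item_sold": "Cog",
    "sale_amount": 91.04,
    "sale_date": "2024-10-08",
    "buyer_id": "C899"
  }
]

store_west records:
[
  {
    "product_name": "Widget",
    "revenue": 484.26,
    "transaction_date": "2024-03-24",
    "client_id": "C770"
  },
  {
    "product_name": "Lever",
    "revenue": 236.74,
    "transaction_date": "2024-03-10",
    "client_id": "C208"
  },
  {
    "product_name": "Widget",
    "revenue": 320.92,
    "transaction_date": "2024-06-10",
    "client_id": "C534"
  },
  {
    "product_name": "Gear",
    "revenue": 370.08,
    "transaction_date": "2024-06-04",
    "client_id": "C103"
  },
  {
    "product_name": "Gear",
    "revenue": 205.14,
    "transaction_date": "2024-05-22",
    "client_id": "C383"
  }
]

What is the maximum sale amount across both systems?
489.23

Reconcile: "sale_amount" (store_east) = "revenue" (store_west) = sale amount

Maximum in store_east: 489.23
Maximum in store_west: 484.26

Overall maximum: max(489.23, 484.26) = 489.23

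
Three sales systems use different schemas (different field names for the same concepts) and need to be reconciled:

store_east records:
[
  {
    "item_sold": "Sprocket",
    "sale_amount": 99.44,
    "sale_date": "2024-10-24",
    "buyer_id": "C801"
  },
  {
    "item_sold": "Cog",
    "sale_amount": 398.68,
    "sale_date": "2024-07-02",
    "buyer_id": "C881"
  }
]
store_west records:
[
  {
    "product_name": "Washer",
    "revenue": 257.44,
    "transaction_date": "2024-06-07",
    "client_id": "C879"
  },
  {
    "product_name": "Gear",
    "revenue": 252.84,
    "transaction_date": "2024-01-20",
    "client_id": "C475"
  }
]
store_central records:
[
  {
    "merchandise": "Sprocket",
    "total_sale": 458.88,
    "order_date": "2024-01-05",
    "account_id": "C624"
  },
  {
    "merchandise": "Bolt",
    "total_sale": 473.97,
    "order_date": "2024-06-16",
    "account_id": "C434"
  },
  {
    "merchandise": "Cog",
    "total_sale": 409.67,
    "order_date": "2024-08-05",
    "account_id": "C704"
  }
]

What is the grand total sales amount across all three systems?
2350.92

Schema reconciliation - all amount fields map to sale amount:

store_east (sale_amount): 498.12
store_west (revenue): 510.28
store_central (total_sale): 1342.52

Grand total: 2350.92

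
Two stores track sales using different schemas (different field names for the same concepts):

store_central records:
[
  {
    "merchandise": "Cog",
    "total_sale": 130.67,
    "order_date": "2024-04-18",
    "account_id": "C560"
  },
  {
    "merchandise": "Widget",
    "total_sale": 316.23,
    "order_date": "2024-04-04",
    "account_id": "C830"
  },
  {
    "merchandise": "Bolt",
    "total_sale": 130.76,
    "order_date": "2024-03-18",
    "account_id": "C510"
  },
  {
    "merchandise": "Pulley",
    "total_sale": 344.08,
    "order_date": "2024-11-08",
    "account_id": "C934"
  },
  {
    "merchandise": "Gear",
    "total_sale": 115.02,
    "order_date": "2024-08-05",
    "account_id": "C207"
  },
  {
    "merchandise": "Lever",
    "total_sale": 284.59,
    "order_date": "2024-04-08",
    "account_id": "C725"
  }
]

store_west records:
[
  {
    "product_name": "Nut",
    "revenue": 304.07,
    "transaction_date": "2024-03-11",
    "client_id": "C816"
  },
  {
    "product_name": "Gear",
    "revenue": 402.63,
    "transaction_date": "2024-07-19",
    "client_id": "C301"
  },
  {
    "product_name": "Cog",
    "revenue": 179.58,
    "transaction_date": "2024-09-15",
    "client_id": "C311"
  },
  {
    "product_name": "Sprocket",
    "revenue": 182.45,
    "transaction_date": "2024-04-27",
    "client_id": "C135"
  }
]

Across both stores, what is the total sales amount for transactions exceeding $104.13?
2390.08

Schema mapping: "total_sale" (store_central) = "revenue" (store_west) = sale amount

Sum of sales > $104.13 in store_central: 1321.35
Sum of sales > $104.13 in store_west: 1068.73

Total: 1321.35 + 1068.73 = 2390.08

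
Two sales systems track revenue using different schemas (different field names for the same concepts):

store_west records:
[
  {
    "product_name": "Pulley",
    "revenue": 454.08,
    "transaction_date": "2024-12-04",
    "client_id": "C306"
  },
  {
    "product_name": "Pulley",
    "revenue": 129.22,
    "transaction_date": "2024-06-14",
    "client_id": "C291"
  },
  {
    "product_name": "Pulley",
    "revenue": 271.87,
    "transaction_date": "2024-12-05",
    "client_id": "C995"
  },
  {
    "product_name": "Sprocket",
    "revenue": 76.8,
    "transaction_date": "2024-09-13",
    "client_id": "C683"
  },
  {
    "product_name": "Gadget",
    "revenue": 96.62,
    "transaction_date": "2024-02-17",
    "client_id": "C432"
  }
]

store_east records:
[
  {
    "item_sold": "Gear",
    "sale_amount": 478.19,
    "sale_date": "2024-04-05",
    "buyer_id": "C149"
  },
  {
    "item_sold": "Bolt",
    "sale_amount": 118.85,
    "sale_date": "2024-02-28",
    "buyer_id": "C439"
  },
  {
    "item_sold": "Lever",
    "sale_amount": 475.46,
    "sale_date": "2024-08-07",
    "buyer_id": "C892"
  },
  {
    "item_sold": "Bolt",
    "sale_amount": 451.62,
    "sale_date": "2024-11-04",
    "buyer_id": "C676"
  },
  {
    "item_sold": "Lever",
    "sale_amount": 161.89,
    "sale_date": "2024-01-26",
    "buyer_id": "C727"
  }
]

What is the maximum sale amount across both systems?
478.19

Reconcile: "revenue" (store_west) = "sale_amount" (store_east) = sale amount

Maximum in store_west: 454.08
Maximum in store_east: 478.19

Overall maximum: max(454.08, 478.19) = 478.19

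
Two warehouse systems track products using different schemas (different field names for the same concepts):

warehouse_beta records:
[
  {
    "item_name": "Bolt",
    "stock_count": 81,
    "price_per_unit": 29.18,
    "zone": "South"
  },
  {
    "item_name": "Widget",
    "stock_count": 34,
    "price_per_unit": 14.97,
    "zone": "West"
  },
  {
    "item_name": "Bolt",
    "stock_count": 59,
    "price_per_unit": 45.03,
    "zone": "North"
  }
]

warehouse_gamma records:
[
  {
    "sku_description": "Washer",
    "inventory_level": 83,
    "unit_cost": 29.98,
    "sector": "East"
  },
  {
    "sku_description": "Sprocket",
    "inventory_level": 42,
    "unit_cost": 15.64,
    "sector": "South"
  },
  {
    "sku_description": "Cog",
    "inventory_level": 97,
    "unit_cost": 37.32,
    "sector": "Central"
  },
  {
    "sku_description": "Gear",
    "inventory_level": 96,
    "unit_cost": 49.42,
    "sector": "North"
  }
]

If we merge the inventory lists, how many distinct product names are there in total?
6

Schema mapping: "item_name" (warehouse_beta) = "sku_description" (warehouse_gamma) = product name

Products in warehouse_beta: ['Bolt', 'Widget']
Products in warehouse_gamma: ['Cog', 'Gear', 'Sprocket', 'Washer']

Union (unique products): ['Bolt', 'Cog', 'Gear', 'Sprocket', 'Washer', 'Widget']
Count: 6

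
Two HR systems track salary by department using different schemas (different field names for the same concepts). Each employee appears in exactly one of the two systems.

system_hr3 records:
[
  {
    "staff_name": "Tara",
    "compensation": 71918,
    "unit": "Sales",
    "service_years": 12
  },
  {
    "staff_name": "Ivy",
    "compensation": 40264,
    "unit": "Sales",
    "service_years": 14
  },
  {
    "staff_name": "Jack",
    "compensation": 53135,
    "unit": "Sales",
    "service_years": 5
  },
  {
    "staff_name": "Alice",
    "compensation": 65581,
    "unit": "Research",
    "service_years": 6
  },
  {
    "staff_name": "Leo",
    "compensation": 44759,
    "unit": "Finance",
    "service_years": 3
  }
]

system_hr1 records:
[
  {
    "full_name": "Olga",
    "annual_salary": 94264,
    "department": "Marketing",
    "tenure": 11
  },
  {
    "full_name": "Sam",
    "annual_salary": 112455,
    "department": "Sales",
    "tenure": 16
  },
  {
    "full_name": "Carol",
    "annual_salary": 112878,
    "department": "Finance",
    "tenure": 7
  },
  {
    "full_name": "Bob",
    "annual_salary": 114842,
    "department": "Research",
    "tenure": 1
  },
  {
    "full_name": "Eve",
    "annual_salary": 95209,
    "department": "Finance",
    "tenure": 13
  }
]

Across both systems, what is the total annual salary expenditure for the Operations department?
0

Schema mappings:
- "unit" (system_hr3) = "department" (system_hr1) = department
- "compensation" (system_hr3) = "annual_salary" (system_hr1) = salary

Operations salaries from system_hr3: 0
Operations salaries from system_hr1: 0

Total: 0 + 0 = 0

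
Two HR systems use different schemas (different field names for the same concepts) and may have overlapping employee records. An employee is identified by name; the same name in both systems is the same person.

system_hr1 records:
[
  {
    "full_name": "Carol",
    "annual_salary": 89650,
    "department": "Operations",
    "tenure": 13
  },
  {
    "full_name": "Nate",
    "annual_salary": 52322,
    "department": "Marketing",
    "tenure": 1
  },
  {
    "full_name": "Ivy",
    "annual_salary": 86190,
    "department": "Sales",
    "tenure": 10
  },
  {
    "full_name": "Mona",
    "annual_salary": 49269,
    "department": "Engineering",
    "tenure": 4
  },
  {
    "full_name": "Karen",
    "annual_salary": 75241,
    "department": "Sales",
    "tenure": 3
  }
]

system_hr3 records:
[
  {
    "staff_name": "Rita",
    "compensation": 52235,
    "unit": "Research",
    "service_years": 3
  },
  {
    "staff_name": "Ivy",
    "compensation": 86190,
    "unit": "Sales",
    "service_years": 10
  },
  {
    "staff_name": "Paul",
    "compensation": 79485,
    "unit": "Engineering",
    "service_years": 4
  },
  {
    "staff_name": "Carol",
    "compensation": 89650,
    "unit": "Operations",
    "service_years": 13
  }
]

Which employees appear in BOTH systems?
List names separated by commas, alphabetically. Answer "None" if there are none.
Carol, Ivy

Schema mapping: "full_name" (system_hr1) = "staff_name" (system_hr3) = employee name

Names in system_hr1: ['Carol', 'Ivy', 'Karen', 'Mona', 'Nate']
Names in system_hr3: ['Carol', 'Ivy', 'Paul', 'Rita']

Intersection: ['Carol', 'Ivy']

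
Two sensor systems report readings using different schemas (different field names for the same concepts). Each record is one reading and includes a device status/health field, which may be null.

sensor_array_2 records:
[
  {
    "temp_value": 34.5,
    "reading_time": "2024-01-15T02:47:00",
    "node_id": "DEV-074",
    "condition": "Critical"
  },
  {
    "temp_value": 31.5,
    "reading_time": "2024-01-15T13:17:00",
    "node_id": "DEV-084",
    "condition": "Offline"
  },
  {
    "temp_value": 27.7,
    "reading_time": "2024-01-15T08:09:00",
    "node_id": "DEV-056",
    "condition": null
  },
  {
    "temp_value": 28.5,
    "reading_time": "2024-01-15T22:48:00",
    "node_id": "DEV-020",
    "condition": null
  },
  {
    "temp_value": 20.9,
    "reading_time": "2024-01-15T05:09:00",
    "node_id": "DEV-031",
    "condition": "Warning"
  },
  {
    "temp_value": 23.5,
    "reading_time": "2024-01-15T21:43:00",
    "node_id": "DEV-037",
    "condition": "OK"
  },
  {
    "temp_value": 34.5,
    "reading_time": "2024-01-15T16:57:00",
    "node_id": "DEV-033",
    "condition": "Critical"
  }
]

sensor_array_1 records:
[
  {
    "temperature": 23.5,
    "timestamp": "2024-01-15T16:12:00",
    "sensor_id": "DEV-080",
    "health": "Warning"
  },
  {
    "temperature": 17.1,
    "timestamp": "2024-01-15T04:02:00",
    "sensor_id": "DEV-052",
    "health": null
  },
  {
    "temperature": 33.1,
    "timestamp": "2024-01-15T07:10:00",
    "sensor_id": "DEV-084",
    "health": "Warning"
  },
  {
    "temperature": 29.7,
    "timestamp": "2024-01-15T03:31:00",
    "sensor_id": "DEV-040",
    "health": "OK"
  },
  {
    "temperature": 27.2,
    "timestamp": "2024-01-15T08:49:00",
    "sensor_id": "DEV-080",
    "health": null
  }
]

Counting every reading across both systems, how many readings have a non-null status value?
8

Schema mapping: "condition" (sensor_array_2) = "health" (sensor_array_1) = status

Non-null in sensor_array_2: 5
Non-null in sensor_array_1: 3

Total non-null: 5 + 3 = 8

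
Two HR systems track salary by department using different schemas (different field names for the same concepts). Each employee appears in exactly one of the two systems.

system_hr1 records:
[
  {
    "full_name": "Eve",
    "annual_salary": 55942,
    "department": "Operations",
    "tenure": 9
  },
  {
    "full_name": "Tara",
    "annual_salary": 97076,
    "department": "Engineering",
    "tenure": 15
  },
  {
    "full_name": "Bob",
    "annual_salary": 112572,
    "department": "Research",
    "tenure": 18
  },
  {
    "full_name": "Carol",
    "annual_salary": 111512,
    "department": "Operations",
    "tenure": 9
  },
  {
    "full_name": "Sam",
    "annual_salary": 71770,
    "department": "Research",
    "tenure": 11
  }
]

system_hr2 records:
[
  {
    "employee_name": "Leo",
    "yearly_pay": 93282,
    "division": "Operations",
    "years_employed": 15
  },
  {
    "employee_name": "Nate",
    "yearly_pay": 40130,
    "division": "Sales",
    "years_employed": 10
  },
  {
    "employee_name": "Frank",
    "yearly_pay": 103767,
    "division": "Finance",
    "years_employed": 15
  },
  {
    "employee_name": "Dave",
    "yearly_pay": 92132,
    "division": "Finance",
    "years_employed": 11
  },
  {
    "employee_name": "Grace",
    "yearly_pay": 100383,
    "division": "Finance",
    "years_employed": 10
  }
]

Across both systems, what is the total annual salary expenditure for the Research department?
184342

Schema mappings:
- "department" (system_hr1) = "division" (system_hr2) = department
- "annual_salary" (system_hr1) = "yearly_pay" (system_hr2) = salary

Research salaries from system_hr1: 184342
Research salaries from system_hr2: 0

Total: 184342 + 0 = 184342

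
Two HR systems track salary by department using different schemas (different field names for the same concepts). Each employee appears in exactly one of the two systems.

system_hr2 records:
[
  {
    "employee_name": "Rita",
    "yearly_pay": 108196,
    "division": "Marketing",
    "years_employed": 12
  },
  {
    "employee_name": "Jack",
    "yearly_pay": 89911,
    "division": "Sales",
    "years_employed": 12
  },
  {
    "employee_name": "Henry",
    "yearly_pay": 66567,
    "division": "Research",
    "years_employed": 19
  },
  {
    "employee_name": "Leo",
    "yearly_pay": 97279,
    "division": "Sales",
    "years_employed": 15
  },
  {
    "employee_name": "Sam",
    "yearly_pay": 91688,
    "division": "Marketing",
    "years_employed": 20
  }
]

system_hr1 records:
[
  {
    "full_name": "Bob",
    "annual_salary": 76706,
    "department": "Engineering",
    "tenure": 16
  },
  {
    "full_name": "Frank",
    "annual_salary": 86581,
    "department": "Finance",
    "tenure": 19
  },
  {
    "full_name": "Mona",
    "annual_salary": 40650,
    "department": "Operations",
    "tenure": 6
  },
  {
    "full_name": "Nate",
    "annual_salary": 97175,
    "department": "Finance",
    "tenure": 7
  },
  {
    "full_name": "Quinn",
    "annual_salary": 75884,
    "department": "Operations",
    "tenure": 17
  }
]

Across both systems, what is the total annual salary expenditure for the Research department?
66567

Schema mappings:
- "division" (system_hr2) = "department" (system_hr1) = department
- "yearly_pay" (system_hr2) = "annual_salary" (system_hr1) = salary

Research salaries from system_hr2: 66567
Research salaries from system_hr1: 0

Total: 66567 + 0 = 66567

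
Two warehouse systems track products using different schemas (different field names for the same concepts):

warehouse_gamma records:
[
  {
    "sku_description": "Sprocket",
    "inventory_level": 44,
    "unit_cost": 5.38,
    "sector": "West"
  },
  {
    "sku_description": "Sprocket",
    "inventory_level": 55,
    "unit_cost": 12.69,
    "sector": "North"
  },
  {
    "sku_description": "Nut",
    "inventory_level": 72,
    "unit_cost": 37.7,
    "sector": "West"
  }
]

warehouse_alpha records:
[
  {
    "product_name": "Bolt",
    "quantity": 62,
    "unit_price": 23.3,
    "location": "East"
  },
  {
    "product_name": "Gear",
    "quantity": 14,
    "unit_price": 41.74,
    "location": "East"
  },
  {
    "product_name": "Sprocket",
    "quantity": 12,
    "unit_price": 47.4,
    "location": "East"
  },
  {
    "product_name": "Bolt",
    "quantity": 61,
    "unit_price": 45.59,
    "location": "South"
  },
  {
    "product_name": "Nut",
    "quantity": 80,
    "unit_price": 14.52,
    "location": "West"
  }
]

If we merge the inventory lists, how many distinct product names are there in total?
4

Schema mapping: "sku_description" (warehouse_gamma) = "product_name" (warehouse_alpha) = product name

Products in warehouse_gamma: ['Nut', 'Sprocket']
Products in warehouse_alpha: ['Bolt', 'Gear', 'Nut', 'Sprocket']

Union (unique products): ['Bolt', 'Gear', 'Nut', 'Sprocket']
Count: 4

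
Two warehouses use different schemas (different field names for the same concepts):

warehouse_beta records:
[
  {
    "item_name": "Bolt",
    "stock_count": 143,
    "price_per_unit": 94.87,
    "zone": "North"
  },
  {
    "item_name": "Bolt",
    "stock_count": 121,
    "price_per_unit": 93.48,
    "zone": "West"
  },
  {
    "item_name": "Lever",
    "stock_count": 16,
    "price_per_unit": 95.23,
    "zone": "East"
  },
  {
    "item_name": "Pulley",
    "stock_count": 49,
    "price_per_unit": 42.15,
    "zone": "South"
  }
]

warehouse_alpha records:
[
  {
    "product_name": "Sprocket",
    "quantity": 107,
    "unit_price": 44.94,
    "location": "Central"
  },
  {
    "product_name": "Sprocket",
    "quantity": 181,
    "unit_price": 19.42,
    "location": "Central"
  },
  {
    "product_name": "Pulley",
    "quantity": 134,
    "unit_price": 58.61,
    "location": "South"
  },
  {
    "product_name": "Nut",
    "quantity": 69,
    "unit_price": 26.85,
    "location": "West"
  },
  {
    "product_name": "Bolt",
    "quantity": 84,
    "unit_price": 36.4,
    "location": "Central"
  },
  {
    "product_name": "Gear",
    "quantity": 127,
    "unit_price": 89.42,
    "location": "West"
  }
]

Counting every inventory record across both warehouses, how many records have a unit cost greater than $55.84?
5

Schema mapping: "price_per_unit" (warehouse_beta) = "unit_price" (warehouse_alpha) = unit cost

Records > $55.84 in warehouse_beta: 3
Records > $55.84 in warehouse_alpha: 2

Total count: 3 + 2 = 5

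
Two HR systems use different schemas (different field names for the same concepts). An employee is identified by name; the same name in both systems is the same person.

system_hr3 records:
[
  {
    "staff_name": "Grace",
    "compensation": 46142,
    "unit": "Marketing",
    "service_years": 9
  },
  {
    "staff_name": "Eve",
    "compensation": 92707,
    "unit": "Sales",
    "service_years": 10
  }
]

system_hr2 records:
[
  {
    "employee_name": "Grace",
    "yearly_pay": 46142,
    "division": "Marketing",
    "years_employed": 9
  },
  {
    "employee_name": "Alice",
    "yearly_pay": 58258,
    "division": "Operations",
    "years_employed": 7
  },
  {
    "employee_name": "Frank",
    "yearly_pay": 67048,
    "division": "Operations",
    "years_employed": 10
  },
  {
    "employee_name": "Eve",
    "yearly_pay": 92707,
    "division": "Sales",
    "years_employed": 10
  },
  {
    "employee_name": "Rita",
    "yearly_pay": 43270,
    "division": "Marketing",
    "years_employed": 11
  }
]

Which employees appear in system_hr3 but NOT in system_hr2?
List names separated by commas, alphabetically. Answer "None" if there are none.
None

Schema mapping: "staff_name" (system_hr3) = "employee_name" (system_hr2) = employee name

Names in system_hr3: ['Eve', 'Grace']
Names in system_hr2: ['Alice', 'Eve', 'Frank', 'Grace', 'Rita']

In system_hr3 but not system_hr2: None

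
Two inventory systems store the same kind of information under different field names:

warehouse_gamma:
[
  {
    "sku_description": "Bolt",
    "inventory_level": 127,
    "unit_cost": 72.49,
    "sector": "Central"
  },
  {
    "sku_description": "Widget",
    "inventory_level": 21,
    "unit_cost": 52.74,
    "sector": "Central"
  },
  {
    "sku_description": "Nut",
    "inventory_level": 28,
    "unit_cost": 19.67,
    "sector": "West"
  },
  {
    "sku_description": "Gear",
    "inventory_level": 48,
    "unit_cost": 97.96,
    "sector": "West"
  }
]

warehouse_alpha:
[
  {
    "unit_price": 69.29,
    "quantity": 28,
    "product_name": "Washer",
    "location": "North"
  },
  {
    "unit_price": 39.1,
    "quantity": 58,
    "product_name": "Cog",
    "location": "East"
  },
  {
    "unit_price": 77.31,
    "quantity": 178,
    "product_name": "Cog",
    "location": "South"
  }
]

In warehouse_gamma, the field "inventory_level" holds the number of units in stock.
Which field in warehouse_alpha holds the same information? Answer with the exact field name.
quantity

In warehouse_gamma, "inventory_level" holds the number of units in stock.
The fields in warehouse_alpha are: "unit_price", "quantity", "product_name", "location".
"quantity" is the match: the name refers to the same concept and its values are whole-number counts (e.g. 28, 58).
The other fields ("unit_price", "product_name", "location") hold different kinds of data.

So "inventory_level" in warehouse_gamma corresponds to "quantity" in warehouse_alpha.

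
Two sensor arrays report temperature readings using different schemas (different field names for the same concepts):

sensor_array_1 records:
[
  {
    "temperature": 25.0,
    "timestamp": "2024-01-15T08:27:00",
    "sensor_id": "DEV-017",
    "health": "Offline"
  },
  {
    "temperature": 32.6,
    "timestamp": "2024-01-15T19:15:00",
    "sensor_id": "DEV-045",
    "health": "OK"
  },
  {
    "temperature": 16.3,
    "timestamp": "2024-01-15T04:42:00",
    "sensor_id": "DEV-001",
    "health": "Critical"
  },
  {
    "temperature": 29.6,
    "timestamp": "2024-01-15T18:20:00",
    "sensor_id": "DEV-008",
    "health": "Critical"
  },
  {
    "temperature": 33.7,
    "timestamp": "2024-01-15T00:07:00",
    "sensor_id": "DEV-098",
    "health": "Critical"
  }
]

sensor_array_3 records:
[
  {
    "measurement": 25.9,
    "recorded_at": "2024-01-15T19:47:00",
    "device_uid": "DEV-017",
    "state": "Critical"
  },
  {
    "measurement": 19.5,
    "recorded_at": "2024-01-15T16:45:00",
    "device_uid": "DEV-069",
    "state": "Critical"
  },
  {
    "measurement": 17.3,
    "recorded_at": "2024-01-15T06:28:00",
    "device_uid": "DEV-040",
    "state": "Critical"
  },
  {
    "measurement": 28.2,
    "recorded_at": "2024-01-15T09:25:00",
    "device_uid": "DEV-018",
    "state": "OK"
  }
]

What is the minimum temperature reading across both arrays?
16.3

Schema mapping: "temperature" (sensor_array_1) = "measurement" (sensor_array_3) = temperature reading

Minimum in sensor_array_1: 16.3
Minimum in sensor_array_3: 17.3

Overall minimum: min(16.3, 17.3) = 16.3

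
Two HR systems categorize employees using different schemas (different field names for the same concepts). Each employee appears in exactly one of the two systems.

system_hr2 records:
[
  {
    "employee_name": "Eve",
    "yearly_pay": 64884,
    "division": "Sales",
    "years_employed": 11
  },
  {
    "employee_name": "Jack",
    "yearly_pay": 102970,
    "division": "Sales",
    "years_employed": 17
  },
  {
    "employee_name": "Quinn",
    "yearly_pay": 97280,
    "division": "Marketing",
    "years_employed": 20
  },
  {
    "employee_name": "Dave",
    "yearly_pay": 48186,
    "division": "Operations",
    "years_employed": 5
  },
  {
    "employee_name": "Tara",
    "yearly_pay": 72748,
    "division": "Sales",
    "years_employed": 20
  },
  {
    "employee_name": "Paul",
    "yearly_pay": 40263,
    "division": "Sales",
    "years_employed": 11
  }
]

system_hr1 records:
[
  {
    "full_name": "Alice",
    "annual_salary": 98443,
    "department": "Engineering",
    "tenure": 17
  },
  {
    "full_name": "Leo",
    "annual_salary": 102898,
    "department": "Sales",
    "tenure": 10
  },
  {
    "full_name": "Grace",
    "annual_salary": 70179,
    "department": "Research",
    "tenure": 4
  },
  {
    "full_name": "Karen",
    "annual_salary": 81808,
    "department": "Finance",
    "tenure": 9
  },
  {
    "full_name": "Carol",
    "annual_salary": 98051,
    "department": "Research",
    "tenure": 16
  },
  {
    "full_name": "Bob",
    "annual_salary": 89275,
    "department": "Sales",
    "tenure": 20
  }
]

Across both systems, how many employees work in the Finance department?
1

Schema mapping: "division" (system_hr2) = "department" (system_hr1) = department

Finance employees in system_hr2: 0
Finance employees in system_hr1: 1

Total in Finance: 0 + 1 = 1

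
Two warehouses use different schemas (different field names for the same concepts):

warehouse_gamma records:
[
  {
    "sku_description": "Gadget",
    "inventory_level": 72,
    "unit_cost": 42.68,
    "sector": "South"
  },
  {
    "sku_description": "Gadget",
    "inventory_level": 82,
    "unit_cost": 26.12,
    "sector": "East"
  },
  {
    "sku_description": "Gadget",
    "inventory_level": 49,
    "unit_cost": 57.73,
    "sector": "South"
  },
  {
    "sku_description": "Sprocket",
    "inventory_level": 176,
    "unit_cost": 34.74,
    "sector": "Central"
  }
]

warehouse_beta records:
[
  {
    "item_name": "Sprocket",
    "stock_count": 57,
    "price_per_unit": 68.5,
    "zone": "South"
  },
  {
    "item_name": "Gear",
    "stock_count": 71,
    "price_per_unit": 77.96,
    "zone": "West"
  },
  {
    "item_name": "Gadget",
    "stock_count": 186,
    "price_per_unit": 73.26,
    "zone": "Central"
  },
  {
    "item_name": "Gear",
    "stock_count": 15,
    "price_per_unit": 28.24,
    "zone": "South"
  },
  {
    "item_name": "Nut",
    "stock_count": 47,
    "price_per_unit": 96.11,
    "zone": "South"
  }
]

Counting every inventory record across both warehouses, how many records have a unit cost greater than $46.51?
5

Schema mapping: "unit_cost" (warehouse_gamma) = "price_per_unit" (warehouse_beta) = unit cost

Records > $46.51 in warehouse_gamma: 1
Records > $46.51 in warehouse_beta: 4

Total count: 1 + 4 = 5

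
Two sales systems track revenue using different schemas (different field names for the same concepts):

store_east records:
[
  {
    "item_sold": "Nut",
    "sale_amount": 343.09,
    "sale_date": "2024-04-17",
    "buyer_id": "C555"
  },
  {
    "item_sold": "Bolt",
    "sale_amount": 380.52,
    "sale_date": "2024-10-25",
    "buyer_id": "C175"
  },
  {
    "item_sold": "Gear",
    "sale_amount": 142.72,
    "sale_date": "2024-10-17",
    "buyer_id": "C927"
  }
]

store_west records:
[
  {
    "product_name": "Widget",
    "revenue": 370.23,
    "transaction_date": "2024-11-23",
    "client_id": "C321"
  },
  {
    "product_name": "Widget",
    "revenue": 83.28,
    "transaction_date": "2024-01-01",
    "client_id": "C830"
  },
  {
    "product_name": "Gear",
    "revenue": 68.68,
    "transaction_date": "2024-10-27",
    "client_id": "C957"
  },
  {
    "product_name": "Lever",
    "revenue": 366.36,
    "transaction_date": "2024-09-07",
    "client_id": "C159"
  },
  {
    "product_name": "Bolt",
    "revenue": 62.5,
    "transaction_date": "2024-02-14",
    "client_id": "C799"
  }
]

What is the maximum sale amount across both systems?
380.52

Reconcile: "sale_amount" (store_east) = "revenue" (store_west) = sale amount

Maximum in store_east: 380.52
Maximum in store_west: 370.23

Overall maximum: max(380.52, 370.23) = 380.52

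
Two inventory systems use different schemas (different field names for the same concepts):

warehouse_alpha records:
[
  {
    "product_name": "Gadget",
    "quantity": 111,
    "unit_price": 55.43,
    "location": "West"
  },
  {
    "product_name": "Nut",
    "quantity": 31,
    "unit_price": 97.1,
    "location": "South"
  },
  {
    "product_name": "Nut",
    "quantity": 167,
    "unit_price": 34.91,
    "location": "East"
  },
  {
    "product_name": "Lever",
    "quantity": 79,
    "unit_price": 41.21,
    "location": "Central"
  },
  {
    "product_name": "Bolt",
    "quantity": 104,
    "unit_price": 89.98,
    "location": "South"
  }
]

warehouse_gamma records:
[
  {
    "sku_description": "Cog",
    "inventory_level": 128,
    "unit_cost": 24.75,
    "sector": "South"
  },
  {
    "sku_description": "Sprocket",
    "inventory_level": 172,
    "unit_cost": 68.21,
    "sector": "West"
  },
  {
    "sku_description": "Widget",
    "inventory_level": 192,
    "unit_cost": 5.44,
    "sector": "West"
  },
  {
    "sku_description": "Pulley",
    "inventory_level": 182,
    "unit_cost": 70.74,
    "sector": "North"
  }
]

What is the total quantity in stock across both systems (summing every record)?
1166

To reconcile these schemas, identify the field holding the quantity in stock in each system:
1. In warehouse_alpha it is "quantity"
2. In warehouse_gamma it is "inventory_level"

From warehouse_alpha: 111 + 31 + 167 + 79 + 104 = 492
From warehouse_gamma: 128 + 172 + 192 + 182 = 674

Total: 492 + 674 = 1166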